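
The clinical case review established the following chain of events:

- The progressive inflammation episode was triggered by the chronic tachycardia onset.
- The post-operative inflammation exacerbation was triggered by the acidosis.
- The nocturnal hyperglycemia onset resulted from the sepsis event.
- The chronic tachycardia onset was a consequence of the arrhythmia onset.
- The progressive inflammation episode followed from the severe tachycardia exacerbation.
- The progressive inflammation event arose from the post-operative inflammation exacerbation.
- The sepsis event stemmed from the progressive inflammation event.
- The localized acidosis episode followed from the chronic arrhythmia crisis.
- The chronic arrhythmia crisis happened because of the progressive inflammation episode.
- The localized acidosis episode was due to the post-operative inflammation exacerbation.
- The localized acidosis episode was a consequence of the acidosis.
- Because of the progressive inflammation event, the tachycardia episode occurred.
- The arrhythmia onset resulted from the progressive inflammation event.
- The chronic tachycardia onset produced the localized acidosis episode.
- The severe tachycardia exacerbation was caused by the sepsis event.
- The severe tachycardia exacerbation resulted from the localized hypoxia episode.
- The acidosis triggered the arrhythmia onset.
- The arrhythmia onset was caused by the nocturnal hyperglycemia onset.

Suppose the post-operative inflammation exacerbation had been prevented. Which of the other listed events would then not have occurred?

the nocturnal hyperglycemia onset, the progressive inflammation event, the sepsis event, the tachycardia episode

Downstream of the post-operative inflammation exacerbation: the progressive inflammation event, the sepsis event, the nocturnal hyperglycemia onset, the arrhythmia onset, the tachycardia episode, the severe tachycardia exacerbation, the chronic tachycardia onset, the progressive inflammation episode, the chronic arrhythmia crisis, the localized acidosis episode.
Of those, still caused via another path: the arrhythmia onset, the severe tachycardia exacerbation, the chronic tachycardia onset, the progressive inflammation episode, the chronic arrhythmia crisis, the localized acidosis episode.
The remainder have no surviving cause.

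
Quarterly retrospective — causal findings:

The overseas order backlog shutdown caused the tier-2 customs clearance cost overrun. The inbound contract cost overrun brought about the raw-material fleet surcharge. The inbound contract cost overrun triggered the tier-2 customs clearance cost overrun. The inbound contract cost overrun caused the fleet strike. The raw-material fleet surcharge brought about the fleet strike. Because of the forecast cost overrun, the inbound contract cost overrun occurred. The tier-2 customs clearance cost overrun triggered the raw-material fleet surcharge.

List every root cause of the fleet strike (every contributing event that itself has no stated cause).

the forecast cost overrun, the overseas order backlog shutdown

Tracing upstream from the fleet strike: the fleet strike ← the inbound contract cost overrun ← the forecast cost overrun.
A separate upstream branch: the fleet strike ← the raw-material fleet surcharge ← the tier-2 customs clearance cost overrun ← the overseas order backlog shutdown.
Each of those chain origins has no stated cause.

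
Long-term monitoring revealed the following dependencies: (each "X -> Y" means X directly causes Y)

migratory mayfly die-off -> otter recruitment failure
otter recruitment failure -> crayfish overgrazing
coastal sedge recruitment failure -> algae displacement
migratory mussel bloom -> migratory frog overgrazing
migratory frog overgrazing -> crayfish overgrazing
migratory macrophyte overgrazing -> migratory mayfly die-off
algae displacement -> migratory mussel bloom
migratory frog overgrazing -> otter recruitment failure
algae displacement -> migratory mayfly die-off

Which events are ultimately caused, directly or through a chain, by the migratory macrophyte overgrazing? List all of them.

Direct effects: the migratory mayfly die-off.
2 steps out: the otter recruitment failure.
3 steps out: the crayfish overgrazing.
Not reachable from it: the coastal sedge recruitment failure, the algae displacement, the migratory mussel bloom, the migratory frog overgrazing.

the crayfish overgrazing, the migratory mayfly die-off, the otter recruitment failure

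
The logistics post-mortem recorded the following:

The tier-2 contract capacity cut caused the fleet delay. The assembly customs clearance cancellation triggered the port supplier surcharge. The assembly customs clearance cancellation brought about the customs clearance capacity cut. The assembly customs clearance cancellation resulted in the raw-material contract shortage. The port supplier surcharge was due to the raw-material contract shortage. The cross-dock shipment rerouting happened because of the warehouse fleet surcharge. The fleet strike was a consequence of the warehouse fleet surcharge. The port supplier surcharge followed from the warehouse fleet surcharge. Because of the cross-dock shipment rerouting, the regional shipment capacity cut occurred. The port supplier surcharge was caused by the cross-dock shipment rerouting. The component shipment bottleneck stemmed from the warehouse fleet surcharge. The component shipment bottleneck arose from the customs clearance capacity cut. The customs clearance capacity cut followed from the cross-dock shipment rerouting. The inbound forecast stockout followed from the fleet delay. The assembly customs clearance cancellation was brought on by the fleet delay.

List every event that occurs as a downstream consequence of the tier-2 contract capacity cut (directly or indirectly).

Direct effects: the fleet delay.
2 steps out: the inbound forecast stockout, the assembly customs clearance cancellation.
3 steps out: the customs clearance capacity cut, the raw-material contract shortage, the port supplier surcharge.
4 steps out: the component shipment bottleneck.
Not reachable from it: the warehouse fleet surcharge, the fleet strike, the cross-dock shipment rerouting, the regional shipment capacity cut.

the assembly customs clearance cancellation, the component shipment bottleneck, the customs clearance capacity cut, the fleet delay, the inbound forecast stockout, the port supplier surcharge, the raw-material contract shortage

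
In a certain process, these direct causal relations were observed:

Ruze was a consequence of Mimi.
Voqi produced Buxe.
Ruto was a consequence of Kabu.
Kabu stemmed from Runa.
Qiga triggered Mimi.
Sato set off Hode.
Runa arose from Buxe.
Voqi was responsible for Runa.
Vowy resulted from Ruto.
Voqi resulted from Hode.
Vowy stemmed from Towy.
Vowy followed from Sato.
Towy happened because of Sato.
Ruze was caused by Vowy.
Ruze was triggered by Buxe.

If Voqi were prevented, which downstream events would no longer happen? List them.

Downstream of Voqi: Buxe, Runa, Kabu, Ruto, Vowy, Ruze.
Of those, still caused via another path: Vowy, Ruze.
The remainder have no surviving cause.

Buxe, Kabu, Runa, Ruto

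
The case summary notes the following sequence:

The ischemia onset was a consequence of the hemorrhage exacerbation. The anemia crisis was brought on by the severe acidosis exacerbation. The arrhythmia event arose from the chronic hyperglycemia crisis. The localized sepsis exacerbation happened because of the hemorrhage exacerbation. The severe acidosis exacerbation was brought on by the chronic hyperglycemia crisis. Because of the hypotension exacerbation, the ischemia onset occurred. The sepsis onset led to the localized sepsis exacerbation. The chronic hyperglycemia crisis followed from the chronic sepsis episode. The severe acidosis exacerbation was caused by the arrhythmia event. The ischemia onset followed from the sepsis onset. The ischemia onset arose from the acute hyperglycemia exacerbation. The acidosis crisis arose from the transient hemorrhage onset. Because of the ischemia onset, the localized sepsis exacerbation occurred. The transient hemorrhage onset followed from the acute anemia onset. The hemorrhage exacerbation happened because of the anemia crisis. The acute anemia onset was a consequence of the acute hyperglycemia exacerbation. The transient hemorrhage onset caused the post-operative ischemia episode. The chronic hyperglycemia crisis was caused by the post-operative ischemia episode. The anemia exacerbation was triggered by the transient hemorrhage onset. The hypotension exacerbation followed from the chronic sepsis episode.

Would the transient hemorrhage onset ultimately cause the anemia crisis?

There is a causal chain: the transient hemorrhage onset → the post-operative ischemia episode → the chronic hyperglycemia crisis → the severe acidosis exacerbation → the anemia crisis.

Yes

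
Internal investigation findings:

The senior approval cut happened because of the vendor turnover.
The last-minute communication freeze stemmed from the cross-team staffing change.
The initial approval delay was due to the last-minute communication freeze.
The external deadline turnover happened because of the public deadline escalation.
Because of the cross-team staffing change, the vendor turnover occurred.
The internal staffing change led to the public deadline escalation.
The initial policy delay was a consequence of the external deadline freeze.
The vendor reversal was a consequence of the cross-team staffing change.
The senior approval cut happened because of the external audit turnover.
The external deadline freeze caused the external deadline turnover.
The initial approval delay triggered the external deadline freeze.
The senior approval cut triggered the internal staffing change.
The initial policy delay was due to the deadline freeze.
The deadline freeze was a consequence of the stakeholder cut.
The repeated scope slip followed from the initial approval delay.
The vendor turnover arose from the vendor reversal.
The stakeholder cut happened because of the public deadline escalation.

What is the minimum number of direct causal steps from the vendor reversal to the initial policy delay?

Shortest chain: the vendor reversal → the vendor turnover → the senior approval cut → the internal staffing change → the public deadline escalation → the stakeholder cut → the deadline freeze → the initial policy delay.

7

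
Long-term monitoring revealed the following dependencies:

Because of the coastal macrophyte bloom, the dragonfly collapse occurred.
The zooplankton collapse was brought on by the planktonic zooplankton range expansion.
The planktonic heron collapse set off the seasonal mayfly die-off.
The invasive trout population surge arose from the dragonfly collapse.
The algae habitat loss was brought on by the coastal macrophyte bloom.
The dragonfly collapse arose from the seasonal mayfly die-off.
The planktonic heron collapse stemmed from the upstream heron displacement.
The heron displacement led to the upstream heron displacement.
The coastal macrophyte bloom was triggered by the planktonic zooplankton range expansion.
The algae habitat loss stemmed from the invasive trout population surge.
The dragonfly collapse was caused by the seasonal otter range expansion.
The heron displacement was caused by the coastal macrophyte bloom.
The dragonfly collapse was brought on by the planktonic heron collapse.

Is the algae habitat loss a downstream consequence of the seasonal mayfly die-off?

There is a causal chain: the seasonal mayfly die-off → the dragonfly collapse → the invasive trout population surge → the algae habitat loss.

Yes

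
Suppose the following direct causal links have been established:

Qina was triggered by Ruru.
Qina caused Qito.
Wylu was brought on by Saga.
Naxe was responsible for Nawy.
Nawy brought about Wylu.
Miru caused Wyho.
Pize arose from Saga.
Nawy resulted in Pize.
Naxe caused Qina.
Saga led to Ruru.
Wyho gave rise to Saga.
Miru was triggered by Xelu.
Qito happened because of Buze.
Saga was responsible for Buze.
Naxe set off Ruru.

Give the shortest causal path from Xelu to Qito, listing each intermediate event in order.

Xelu → Miru
Miru → Wyho
Wyho → Saga
Saga → Buze
Buze → Qito
Length: 5 steps.

Xelu → Miru → Wyho → Saga → Buze → Qito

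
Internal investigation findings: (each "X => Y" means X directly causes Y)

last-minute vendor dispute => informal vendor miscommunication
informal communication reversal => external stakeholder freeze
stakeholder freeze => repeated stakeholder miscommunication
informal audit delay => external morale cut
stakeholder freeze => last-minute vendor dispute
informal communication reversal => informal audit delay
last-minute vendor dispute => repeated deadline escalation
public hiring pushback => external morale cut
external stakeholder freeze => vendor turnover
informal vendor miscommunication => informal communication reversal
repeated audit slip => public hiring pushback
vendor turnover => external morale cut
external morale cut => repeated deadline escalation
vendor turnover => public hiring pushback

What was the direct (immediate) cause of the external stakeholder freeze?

Upstream contributors include the stakeholder freeze, the last-minute vendor dispute, the informal vendor miscommunication, but only the informal communication reversal feeds directly into the external stakeholder freeze.

the informal communication reversal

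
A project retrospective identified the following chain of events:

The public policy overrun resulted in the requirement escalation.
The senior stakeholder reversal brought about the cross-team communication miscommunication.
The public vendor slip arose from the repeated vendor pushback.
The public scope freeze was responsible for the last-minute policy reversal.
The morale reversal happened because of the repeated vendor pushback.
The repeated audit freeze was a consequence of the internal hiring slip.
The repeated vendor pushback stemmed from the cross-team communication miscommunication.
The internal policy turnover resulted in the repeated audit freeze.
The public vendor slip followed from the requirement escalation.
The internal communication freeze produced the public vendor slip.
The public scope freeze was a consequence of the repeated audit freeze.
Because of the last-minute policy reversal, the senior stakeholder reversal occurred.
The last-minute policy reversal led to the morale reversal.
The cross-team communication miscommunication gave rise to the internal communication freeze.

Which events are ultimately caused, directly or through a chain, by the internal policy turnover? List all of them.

the cross-team communication miscommunication, the internal communication freeze, the last-minute policy reversal, the morale reversal, the public scope freeze, the public vendor slip, the repeated audit freeze, the repeated vendor pushback, the senior stakeholder reversal

Direct effects: the repeated audit freeze.
2 steps out: the public scope freeze.
3 steps out: the last-minute policy reversal.
4 steps out: the senior stakeholder reversal, the morale reversal.
5 steps out: the cross-team communication miscommunication.
6 steps out: the repeated vendor pushback, the internal communication freeze.
7 steps out: the public vendor slip.
Not reachable from it: the internal hiring slip, the public policy overrun, the requirement escalation.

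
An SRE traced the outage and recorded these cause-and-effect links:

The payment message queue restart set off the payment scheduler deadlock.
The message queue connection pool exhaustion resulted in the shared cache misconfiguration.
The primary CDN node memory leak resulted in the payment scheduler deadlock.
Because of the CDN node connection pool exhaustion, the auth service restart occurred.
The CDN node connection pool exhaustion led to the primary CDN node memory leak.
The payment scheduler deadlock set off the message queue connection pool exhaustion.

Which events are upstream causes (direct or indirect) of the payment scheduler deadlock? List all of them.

the CDN node connection pool exhaustion, the payment message queue restart, the primary CDN node memory leak

Immediate causes of the payment scheduler deadlock: the primary CDN node memory leak, the payment message queue restart.
Further upstream: the CDN node connection pool exhaustion.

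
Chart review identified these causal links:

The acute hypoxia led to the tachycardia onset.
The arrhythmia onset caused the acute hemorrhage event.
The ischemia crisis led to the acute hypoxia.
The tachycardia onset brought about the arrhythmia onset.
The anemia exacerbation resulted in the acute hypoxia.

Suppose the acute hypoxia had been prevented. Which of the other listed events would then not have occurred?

the acute hemorrhage event, the arrhythmia onset, the tachycardia onset

Downstream of the acute hypoxia: the tachycardia onset, the arrhythmia onset, the acute hemorrhage event.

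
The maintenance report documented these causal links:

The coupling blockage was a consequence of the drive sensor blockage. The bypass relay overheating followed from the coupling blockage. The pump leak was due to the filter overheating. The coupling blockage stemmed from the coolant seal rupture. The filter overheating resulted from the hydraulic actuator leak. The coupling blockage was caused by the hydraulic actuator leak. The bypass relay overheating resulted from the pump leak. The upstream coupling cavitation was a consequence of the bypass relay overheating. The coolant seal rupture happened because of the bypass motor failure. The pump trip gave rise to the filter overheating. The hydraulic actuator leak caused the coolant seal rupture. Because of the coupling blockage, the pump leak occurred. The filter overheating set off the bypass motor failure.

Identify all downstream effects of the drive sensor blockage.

the bypass relay overheating, the coupling blockage, the pump leak, the upstream coupling cavitation

Direct effects: the coupling blockage.
2 steps out: the pump leak, the bypass relay overheating.
3 steps out: the upstream coupling cavitation.
Not reachable from it: the pump trip, the hydraulic actuator leak, the filter overheating, the bypass motor failure, the coolant seal rupture.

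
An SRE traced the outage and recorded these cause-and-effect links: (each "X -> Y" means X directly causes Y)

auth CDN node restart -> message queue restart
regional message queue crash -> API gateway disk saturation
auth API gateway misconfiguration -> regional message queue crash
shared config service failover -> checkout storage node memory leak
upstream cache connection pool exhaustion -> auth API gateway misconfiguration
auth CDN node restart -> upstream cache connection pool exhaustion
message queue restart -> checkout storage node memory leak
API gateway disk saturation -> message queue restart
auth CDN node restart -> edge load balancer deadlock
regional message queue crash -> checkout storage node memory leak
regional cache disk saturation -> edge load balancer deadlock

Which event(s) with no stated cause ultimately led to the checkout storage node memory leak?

the auth CDN node restart, the shared config service failover

Tracing upstream from the checkout storage node memory leak: the checkout storage node memory leak ← the message queue restart ← the auth CDN node restart.
A separate upstream branch: the checkout storage node memory leak ← the shared config service failover.
Each of those chain origins has no stated cause.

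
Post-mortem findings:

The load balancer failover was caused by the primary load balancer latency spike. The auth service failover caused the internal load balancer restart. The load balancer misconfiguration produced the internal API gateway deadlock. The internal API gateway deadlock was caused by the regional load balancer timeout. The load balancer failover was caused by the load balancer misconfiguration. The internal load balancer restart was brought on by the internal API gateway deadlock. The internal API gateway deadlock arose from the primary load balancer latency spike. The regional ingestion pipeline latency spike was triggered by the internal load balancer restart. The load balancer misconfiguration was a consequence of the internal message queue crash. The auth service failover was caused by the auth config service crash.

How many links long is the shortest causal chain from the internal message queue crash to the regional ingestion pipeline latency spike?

Shortest chain: the internal message queue crash → the load balancer misconfiguration → the internal API gateway deadlock → the internal load balancer restart → the regional ingestion pipeline latency spike.

4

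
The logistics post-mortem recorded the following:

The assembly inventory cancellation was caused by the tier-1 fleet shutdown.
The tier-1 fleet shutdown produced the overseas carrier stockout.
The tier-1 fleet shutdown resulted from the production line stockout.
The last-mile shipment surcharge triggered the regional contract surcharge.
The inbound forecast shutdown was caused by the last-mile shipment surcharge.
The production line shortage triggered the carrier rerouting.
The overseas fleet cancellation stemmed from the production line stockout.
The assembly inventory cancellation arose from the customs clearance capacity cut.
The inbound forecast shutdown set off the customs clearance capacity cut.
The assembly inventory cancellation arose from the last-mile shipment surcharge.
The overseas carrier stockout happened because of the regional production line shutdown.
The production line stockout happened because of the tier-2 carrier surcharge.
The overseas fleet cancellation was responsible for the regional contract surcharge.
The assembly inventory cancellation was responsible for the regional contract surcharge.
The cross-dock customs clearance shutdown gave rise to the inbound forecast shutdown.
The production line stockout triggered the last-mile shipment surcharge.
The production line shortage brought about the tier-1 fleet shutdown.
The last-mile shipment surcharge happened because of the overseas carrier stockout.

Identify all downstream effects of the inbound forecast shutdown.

Direct effects: the customs clearance capacity cut.
2 steps out: the assembly inventory cancellation.
3 steps out: the regional contract surcharge.
Not reachable from it: the cross-dock customs clearance shutdown, the tier-2 carrier surcharge, the production line stockout, the production line shortage, the tier-1 fleet shutdown, the regional production line shutdown, the overseas carrier stockout, the last-mile shipment surcharge, the overseas fleet cancellation, the carrier rerouting.

the assembly inventory cancellation, the customs clearance capacity cut, the regional contract surcharge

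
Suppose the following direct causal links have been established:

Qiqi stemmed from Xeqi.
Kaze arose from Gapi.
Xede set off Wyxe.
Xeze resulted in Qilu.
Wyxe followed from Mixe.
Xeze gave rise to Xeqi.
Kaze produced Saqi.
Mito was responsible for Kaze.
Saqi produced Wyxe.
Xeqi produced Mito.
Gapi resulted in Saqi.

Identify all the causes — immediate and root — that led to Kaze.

Gapi, Mito, Xeqi, Xeze

Immediate causes of Kaze: Gapi, Mito.
Further upstream: Xeze, Xeqi.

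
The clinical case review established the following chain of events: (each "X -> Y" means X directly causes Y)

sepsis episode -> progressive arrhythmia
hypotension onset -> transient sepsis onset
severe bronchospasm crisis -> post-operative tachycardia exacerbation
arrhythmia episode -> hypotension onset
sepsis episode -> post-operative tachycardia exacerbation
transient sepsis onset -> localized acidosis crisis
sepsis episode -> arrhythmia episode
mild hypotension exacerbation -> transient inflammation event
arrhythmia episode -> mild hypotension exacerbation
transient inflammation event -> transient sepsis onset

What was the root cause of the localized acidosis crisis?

Tracing upstream from the localized acidosis crisis: the localized acidosis crisis ← the transient sepsis onset ← the hypotension onset ← the arrhythmia episode ← the sepsis episode.
The sepsis episode has no stated cause, so it is the root.

the sepsis episode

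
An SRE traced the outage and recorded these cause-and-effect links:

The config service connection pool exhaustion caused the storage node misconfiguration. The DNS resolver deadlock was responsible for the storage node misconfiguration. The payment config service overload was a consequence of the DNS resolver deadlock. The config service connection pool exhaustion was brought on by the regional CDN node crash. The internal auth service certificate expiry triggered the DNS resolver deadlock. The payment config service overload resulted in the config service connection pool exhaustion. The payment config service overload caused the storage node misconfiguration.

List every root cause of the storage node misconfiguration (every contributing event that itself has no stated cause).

the internal auth service certificate expiry, the regional CDN node crash

Tracing upstream from the storage node misconfiguration: the storage node misconfiguration ← the DNS resolver deadlock ← the internal auth service certificate expiry.
A separate upstream branch: the storage node misconfiguration ← the config service connection pool exhaustion ← the regional CDN node crash.
Each of those chain origins has no stated cause.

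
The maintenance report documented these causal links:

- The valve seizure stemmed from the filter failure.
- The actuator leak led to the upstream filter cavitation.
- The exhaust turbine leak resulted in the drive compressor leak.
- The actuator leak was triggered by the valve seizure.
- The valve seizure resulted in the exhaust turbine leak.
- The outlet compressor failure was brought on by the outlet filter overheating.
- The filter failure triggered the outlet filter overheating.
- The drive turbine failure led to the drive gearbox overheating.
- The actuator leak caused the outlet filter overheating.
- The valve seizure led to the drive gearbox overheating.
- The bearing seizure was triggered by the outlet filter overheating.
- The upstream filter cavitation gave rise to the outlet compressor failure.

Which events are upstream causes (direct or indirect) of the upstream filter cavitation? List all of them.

the actuator leak, the filter failure, the valve seizure

Immediate cause of the upstream filter cavitation: the actuator leak.
Further upstream: the filter failure, the valve seizure.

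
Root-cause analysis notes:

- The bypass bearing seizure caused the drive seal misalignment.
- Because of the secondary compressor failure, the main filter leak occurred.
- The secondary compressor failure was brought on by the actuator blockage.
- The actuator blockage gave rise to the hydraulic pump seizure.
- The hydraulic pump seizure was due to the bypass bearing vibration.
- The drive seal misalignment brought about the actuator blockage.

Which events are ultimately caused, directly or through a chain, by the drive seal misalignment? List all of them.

the actuator blockage, the hydraulic pump seizure, the main filter leak, the secondary compressor failure

Direct effects: the actuator blockage.
2 steps out: the hydraulic pump seizure, the secondary compressor failure.
3 steps out: the main filter leak.
Not reachable from it: the bypass bearing vibration, the bypass bearing seizure.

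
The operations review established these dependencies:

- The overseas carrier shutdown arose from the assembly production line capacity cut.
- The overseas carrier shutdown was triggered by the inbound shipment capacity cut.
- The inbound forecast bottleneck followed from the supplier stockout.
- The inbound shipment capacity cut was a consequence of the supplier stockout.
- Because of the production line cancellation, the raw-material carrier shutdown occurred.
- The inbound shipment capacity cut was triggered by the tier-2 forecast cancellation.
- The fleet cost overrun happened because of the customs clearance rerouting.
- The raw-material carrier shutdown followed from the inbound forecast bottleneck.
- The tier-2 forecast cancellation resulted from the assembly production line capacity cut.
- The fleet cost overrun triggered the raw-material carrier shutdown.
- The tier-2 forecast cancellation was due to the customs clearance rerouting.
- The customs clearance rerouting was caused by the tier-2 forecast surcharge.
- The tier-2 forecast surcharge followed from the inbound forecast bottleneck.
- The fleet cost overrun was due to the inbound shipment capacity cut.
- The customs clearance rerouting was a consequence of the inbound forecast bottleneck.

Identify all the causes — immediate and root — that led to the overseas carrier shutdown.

the assembly production line capacity cut, the customs clearance rerouting, the inbound forecast bottleneck, the inbound shipment capacity cut, the supplier stockout, the tier-2 forecast cancellation, the tier-2 forecast surcharge

Immediate causes of the overseas carrier shutdown: the assembly production line capacity cut, the inbound shipment capacity cut.
Further upstream: the supplier stockout, the inbound forecast bottleneck, the tier-2 forecast surcharge, the customs clearance rerouting, the tier-2 forecast cancellation.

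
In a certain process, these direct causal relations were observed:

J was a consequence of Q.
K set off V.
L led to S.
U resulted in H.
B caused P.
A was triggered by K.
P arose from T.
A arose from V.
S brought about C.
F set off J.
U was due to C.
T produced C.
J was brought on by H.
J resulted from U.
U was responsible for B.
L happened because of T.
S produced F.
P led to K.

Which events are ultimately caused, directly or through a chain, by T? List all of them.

Direct effects: L, C, P.
2 steps out: S, U, K.
3 steps out: B, H, F, V, A, J.
Not reachable from it: Q.

A, B, C, F, H, J, K, L, P, S, U, V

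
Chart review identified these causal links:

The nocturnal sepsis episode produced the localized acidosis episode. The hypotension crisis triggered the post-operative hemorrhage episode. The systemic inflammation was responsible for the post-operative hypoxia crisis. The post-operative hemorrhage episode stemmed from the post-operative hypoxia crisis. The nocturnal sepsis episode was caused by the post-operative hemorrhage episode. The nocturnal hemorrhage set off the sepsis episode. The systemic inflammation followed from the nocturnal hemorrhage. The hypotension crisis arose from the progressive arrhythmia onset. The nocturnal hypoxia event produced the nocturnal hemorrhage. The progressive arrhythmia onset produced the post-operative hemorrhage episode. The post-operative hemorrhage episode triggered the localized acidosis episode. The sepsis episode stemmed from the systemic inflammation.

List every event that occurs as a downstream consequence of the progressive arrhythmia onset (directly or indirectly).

the hypotension crisis, the localized acidosis episode, the nocturnal sepsis episode, the post-operative hemorrhage episode

Direct effects: the hypotension crisis, the post-operative hemorrhage episode.
2 steps out: the nocturnal sepsis episode, the localized acidosis episode.
Not reachable from it: the nocturnal hypoxia event, the nocturnal hemorrhage, the systemic inflammation, the post-operative hypoxia crisis, the sepsis episode.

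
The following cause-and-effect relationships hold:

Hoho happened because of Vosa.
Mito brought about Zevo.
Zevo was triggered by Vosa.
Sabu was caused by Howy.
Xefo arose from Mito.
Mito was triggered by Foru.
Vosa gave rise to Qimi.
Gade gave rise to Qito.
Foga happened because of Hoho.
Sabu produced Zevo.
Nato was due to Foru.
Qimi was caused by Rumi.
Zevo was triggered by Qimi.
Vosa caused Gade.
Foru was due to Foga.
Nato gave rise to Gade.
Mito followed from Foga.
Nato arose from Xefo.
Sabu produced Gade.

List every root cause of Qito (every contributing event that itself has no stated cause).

Howy, Vosa

Tracing upstream from Qito: Qito ← Gade ← Vosa.
A separate upstream branch: Qito ← Gade ← Sabu ← Howy.
Each of those chain origins has no stated cause.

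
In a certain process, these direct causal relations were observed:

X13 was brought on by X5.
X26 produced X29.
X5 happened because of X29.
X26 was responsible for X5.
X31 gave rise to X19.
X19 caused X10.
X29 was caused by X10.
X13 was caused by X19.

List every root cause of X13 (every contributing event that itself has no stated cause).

Tracing upstream from X13: X13 ← X19 ← X31.
A separate upstream branch: X13 ← X5 ← X26.
Each of those chain origins has no stated cause.

X26, X31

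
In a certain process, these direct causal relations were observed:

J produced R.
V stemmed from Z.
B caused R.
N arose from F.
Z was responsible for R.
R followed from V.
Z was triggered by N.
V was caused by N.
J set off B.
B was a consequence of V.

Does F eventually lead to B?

Yes

There is a causal chain: F → N → V → B.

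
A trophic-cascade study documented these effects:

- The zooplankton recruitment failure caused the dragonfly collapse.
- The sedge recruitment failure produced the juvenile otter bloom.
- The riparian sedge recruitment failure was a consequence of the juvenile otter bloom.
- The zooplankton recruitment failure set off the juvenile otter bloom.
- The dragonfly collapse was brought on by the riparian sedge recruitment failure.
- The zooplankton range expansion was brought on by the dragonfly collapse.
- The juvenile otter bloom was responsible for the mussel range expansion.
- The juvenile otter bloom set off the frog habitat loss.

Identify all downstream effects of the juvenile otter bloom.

Direct effects: the riparian sedge recruitment failure, the frog habitat loss, the mussel range expansion.
2 steps out: the dragonfly collapse.
3 steps out: the zooplankton range expansion.
Not reachable from it: the zooplankton recruitment failure, the sedge recruitment failure.

the dragonfly collapse, the frog habitat loss, the mussel range expansion, the riparian sedge recruitment failure, the zooplankton range expansion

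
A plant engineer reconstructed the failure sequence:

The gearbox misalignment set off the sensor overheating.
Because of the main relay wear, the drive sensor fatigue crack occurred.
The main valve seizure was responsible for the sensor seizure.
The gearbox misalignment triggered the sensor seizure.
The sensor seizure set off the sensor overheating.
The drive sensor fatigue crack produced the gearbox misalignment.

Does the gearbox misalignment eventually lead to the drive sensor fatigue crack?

The gearbox misalignment leads to the sensor seizure, the sensor overheating; the drive sensor fatigue crack is not among them.

No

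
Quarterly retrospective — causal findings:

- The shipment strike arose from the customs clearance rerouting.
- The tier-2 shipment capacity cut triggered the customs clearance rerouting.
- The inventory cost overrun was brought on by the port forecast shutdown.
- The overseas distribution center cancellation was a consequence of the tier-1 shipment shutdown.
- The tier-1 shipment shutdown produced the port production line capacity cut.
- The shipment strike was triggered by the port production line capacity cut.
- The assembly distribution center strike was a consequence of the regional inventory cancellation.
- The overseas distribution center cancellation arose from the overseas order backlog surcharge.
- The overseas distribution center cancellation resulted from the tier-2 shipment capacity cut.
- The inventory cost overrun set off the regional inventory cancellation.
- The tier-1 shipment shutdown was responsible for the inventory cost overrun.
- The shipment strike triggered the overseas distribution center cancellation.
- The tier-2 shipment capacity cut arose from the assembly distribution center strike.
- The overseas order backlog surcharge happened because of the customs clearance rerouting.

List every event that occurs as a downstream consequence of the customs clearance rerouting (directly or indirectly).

the overseas distribution center cancellation, the overseas order backlog surcharge, the shipment strike

Direct effects: the shipment strike, the overseas order backlog surcharge.
2 steps out: the overseas distribution center cancellation.
Not reachable from it: the port forecast shutdown, the tier-1 shipment shutdown, the inventory cost overrun, the regional inventory cancellation, the assembly distribution center strike, the port production line capacity cut, the tier-2 shipment capacity cut.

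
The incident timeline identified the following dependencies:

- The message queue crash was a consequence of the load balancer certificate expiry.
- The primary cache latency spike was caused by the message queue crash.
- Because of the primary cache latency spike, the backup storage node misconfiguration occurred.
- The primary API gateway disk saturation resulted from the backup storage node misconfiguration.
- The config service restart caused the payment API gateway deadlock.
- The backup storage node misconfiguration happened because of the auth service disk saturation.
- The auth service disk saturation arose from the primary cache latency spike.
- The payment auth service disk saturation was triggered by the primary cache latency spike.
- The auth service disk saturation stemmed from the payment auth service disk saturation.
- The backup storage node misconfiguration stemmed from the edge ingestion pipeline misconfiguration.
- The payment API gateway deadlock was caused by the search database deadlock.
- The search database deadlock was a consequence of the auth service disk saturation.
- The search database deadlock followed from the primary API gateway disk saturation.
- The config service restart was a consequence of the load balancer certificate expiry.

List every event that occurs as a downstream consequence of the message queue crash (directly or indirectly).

the auth service disk saturation, the backup storage node misconfiguration, the payment API gateway deadlock, the payment auth service disk saturation, the primary API gateway disk saturation, the primary cache latency spike, the search database deadlock

Direct effects: the primary cache latency spike.
2 steps out: the payment auth service disk saturation, the auth service disk saturation, the backup storage node misconfiguration.
3 steps out: the primary API gateway disk saturation, the search database deadlock.
4 steps out: the payment API gateway deadlock.
Not reachable from it: the load balancer certificate expiry, the edge ingestion pipeline misconfiguration, the config service restart.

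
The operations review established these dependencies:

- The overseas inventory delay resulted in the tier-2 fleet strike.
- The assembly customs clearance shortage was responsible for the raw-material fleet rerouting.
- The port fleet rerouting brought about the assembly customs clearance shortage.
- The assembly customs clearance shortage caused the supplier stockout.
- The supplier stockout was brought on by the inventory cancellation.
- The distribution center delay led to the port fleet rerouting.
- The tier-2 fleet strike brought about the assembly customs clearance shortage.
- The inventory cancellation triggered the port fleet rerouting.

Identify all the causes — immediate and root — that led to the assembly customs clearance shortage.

the distribution center delay, the inventory cancellation, the overseas inventory delay, the port fleet rerouting, the tier-2 fleet strike

Immediate causes of the assembly customs clearance shortage: the port fleet rerouting, the tier-2 fleet strike.
Further upstream: the distribution center delay, the inventory cancellation, the overseas inventory delay.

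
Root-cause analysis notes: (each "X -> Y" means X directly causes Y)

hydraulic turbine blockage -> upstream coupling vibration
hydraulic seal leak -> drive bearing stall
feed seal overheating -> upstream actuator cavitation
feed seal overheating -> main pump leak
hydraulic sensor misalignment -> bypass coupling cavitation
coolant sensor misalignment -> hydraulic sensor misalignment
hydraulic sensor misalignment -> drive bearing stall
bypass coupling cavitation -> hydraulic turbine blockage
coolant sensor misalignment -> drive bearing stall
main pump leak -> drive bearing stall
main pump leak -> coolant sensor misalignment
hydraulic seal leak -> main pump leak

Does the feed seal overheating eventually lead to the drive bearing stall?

Yes

There is a causal chain: the feed seal overheating → the main pump leak → the drive bearing stall.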